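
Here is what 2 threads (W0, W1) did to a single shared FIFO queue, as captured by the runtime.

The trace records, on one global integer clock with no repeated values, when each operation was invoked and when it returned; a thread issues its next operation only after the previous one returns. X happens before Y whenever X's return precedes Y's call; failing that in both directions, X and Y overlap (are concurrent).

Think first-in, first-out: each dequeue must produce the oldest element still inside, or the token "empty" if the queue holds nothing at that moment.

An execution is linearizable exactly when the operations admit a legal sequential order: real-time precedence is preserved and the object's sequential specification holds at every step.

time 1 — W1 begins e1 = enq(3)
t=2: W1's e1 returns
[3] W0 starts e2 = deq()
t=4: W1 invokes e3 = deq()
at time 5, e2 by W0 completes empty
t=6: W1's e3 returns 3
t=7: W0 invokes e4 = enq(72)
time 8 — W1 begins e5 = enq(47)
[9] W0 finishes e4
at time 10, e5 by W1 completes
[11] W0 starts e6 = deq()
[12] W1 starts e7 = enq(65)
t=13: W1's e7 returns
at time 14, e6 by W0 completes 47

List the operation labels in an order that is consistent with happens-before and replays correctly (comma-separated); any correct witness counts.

e1, e3, e2, e5, e4, e6, e7

step 1: e1 enq(3) — queue <3>
step 2: e3 deq() → 3 — queue <>
step 3: e2 deq() → empty — queue <>
step 4: e5 enq(47) — queue <47>
step 5: e4 enq(72) — queue <47,72>
step 6: e6 deq() → 47 — queue <72>
step 7: e7 enq(65) — queue <72,65>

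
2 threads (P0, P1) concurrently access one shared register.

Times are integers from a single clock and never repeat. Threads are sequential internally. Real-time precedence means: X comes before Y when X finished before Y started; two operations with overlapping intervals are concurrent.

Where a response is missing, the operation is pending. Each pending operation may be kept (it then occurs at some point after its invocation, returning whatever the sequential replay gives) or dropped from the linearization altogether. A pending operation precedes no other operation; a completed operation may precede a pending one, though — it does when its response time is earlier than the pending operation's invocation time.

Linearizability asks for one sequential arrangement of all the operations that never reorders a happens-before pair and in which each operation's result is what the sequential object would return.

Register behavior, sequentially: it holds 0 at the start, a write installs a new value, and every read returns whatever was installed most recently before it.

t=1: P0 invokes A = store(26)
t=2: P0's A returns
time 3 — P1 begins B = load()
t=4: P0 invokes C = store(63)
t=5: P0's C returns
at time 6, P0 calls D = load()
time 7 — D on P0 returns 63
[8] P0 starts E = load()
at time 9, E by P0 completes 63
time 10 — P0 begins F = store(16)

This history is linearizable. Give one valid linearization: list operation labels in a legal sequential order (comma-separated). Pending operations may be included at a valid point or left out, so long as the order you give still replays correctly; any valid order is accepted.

1. A store(26), leaving value 26
2. B load() (pending, included), leaving value 26
3. C store(63), leaving value 63
4. D load() → 63, leaving value 63
5. E load() → 63, leaving value 63

A, B, C, D, E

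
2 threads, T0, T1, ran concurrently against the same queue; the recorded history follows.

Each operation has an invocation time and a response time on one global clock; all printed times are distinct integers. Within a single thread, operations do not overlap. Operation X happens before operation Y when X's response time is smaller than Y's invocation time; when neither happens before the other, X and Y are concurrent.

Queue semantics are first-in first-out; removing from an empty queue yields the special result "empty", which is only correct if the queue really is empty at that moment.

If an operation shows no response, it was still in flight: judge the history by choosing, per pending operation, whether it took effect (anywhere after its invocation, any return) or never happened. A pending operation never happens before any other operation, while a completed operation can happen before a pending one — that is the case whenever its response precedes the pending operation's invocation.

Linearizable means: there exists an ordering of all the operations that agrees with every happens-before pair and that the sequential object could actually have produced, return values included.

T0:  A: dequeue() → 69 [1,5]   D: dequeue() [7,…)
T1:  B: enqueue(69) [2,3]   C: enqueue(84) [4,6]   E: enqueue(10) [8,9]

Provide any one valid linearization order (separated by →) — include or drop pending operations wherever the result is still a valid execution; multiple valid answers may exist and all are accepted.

B → A → C → D → E

1. B enqueue(69), leaving queue <69>
2. A dequeue() → 69, leaving queue <>
3. C enqueue(84), leaving queue <84>
4. D dequeue() (pending, included), leaving queue <>
5. E enqueue(10), leaving queue <10>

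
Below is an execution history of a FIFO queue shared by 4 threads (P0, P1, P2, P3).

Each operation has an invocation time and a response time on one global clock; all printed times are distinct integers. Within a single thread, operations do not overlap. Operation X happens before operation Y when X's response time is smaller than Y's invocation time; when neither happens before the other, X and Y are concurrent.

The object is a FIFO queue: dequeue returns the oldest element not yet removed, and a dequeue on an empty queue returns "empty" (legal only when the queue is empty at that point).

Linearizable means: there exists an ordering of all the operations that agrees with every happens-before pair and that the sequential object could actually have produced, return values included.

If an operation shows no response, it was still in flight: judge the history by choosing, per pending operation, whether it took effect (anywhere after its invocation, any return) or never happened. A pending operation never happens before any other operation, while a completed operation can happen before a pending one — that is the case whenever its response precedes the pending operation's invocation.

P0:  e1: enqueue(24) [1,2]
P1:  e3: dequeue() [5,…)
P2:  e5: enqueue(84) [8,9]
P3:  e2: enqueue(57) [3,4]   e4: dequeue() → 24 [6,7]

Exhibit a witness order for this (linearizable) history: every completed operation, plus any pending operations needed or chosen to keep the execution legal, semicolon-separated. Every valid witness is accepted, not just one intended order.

step 1: e1 enqueue(24) — queue <24>
step 2: e2 enqueue(57) — queue <24,57>
step 3: e4 dequeue() → 24 — queue <57>
step 4: e3 dequeue() (pending, included) — queue <>
step 5: e5 enqueue(84) — queue <84>

e1; e2; e4; e3; e5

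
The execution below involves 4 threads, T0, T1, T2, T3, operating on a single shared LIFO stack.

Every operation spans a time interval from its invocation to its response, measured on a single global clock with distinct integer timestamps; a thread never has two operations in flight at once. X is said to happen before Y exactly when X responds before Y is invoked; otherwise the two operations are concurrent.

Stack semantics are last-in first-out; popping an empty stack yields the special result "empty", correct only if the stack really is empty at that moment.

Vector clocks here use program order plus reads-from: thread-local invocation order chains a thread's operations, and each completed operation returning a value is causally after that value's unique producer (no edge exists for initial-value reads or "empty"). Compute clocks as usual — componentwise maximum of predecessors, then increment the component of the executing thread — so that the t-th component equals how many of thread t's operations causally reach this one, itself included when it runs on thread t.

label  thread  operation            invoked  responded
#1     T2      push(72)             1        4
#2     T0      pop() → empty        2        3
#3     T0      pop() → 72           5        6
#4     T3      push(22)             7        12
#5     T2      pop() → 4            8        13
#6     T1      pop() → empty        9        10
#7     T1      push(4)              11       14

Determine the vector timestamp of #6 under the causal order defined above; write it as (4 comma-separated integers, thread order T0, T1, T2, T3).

#4, invoked 7, has no incoming edges; only T3's bump applies → (0, 0, 0, 1)
#1, invoked 1, has no incoming edges; only T2's bump applies → (0, 0, 1, 0)
#6, invoked 9, has no incoming edges; only T1's bump applies → (0, 1, 0, 0)
#2, invoked 2, has no incoming edges; only T0's bump applies → (1, 0, 0, 0)
#7 (invocation 11): componentwise max over VC(#6)=(0, 1, 0, 0), +1 at T1, giving (0, 2, 0, 0)
#3 (invocation 5): componentwise max over VC(#1)=(0, 0, 1, 0), VC(#2)=(1, 0, 0, 0), +1 at T0, giving (2, 0, 1, 0)
#5 (invocation 8): componentwise max over VC(#1)=(0, 0, 1, 0), VC(#7)=(0, 2, 0, 0), +1 at T2, giving (0, 2, 2, 0)
target: VC(#6) = (0, 1, 0, 0)

(0, 1, 0, 0)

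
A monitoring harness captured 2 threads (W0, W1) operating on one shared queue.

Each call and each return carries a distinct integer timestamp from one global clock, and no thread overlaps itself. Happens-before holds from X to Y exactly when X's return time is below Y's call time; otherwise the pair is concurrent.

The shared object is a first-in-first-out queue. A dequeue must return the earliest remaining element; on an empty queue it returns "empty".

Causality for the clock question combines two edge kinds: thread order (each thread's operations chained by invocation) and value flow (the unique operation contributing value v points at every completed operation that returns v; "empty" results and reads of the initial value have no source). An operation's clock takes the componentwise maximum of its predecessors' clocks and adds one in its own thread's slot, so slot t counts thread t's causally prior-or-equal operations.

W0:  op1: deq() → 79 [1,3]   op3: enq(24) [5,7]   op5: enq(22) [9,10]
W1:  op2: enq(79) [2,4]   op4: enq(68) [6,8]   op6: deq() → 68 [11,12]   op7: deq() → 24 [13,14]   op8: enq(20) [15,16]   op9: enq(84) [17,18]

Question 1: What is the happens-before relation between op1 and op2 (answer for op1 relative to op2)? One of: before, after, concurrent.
Answer: concurrent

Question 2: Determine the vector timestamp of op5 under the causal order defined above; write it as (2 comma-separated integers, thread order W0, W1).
Answer: (3, 1)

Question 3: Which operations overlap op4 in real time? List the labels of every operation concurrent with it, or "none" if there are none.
Answer: op3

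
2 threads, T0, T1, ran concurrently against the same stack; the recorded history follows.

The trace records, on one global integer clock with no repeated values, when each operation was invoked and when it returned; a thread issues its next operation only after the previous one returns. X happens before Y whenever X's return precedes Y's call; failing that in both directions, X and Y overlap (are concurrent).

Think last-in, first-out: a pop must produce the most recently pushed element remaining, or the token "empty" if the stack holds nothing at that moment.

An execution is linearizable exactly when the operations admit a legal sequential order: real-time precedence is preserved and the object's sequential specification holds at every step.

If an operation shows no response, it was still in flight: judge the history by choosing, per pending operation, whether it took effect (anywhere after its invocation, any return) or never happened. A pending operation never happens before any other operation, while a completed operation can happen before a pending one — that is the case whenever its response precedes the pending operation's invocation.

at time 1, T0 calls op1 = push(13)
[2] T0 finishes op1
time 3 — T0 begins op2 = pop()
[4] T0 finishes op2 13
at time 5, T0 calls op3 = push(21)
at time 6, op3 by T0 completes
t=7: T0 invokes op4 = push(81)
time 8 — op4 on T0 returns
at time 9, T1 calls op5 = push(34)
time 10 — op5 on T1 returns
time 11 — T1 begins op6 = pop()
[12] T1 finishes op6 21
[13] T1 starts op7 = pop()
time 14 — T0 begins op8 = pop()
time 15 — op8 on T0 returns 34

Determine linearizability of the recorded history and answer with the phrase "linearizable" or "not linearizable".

not linearizable

already the first 12 events (up to op6's response at time 12) admit no linearization; the first 11 still do
exactly one order of the 6 completed ops respects real time; the stack replay fails
sample order op1, op2, op3, op4, op5, op6 stalls at step 6 — op6 pop() → 21 has no legal effect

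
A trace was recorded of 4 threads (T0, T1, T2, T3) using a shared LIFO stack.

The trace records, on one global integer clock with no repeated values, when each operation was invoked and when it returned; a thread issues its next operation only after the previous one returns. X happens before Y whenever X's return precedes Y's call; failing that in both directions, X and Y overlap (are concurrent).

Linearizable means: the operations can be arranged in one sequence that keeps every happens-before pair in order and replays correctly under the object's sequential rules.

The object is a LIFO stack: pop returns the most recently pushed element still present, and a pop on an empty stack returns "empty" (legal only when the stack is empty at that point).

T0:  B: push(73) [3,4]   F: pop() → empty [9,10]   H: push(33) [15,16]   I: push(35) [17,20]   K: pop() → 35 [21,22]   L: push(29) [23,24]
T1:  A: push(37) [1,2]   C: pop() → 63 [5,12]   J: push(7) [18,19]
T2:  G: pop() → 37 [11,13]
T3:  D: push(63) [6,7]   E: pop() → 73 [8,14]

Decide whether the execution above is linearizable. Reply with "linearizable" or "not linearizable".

not linearizable

the violation lands at event 10, F's response at time 10: events 1..9 linearize, events 1..10 do not
the completed operations (4 total) allow one real-time order; the LIFO stack replay rejects it
no completion choice of the 2 pending operations (C, E) rescues it — every subset was tried
take A, B, D, F (pending dropped): step 4 already fails, because F pop() → empty cannot occur there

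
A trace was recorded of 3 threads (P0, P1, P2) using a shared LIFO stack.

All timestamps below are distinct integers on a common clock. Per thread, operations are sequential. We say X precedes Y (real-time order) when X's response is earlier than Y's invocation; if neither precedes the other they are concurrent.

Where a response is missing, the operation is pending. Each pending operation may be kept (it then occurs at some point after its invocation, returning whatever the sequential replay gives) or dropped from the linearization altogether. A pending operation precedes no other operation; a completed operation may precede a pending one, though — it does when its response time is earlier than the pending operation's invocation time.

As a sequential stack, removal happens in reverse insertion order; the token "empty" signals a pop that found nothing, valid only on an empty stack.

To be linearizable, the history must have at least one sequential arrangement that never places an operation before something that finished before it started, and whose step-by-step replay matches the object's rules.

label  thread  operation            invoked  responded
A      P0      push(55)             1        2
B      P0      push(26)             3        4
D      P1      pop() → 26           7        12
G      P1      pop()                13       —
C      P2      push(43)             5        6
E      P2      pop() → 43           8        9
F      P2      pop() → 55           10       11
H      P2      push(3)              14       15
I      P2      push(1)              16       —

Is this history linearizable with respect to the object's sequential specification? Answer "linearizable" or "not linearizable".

witness order: A, B, C, E, D, F, G, H
after step 1 (A push(55)): stack <55>
after step 2 (B push(26)): stack <55,26>
after step 3 (C push(43)): stack <55,26,43>
after step 4 (E pop() → 43): stack <55,26>
after step 5 (D pop() → 26): stack <55>
after step 6 (F pop() → 55): stack <>
after step 7 (G pop() (pending, included)): stack <>
after step 8 (H push(3)): stack <3>

linearizable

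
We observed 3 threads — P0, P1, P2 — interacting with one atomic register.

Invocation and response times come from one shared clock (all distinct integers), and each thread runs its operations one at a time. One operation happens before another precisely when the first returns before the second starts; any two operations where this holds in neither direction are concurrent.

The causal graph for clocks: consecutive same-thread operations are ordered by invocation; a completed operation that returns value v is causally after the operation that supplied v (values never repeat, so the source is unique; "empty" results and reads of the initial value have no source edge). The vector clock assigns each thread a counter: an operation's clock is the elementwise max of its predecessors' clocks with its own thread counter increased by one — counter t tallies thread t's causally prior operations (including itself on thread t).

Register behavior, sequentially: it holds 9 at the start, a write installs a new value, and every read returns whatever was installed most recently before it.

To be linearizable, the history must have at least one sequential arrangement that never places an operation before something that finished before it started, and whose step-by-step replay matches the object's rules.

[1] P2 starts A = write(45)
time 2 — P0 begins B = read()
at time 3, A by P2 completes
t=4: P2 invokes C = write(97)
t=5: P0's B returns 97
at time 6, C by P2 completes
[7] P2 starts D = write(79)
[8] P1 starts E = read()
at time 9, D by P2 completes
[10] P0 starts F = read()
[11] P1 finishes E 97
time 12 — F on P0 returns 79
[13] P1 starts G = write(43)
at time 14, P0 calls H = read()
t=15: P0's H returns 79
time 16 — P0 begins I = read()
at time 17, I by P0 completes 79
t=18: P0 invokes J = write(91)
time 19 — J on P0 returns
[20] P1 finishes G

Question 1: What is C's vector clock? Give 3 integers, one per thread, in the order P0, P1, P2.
no predecessors for A (invoked 1): P2 increments from zero → (0, 0, 1)
from VC(A)=(0, 0, 1), C (invoked 4) maxes components and bumps P2 → (0, 0, 2)
from VC(C)=(0, 0, 2), D (invoked 7) maxes components and bumps P2 → (0, 0, 3)
from VC(C)=(0, 0, 2), E (invoked 8) maxes components and bumps P1 → (0, 1, 2)
from VC(C)=(0, 0, 2), B (invoked 2) maxes components and bumps P0 → (1, 0, 2)
from VC(E)=(0, 1, 2), G (invoked 13) maxes components and bumps P1 → (0, 2, 2)
from VC(B)=(1, 0, 2), VC(D)=(0, 0, 3), F (invoked 10) maxes components and bumps P0 → (2, 0, 3)
from VC(D)=(0, 0, 3), VC(F)=(2, 0, 3), H (invoked 14) maxes components and bumps P0 → (3, 0, 3)
from VC(D)=(0, 0, 3), VC(H)=(3, 0, 3), I (invoked 16) maxes components and bumps P0 → (4, 0, 3)
from VC(I)=(4, 0, 3), J (invoked 18) maxes components and bumps P0 → (5, 0, 3)
target: VC(C) = (0, 0, 2)

(0, 0, 2)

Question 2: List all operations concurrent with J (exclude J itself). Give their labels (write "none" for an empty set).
concurrent with J ([18,19]): every op whose interval crosses 18..19
A [1,3]: before
B [2,5]: before
C [4,6]: before
D [7,9]: before
E [8,11]: before
F [10,12]: before
G [13,20]: concurrent
H [14,15]: before
I [16,17]: before

G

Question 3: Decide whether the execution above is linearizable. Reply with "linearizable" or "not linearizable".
one valid linearization: A, C, B, E, D, F, H, I, G, J
after step 1 (A write(45)): value 45
after step 2 (C write(97)): value 97
after step 3 (B read() → 97): value 97
after step 4 (E read() → 97): value 97
after step 5 (D write(79)): value 79
after step 6 (F read() → 79): value 79
after step 7 (H read() → 79): value 79
after step 8 (I read() → 79): value 79
after step 9 (G write(43)): value 43
after step 10 (J write(91)): value 91

linearizable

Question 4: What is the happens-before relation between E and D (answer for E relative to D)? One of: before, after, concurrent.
E spans [8,11], D spans [7,9]
the intervals overlap in both directions

concurrent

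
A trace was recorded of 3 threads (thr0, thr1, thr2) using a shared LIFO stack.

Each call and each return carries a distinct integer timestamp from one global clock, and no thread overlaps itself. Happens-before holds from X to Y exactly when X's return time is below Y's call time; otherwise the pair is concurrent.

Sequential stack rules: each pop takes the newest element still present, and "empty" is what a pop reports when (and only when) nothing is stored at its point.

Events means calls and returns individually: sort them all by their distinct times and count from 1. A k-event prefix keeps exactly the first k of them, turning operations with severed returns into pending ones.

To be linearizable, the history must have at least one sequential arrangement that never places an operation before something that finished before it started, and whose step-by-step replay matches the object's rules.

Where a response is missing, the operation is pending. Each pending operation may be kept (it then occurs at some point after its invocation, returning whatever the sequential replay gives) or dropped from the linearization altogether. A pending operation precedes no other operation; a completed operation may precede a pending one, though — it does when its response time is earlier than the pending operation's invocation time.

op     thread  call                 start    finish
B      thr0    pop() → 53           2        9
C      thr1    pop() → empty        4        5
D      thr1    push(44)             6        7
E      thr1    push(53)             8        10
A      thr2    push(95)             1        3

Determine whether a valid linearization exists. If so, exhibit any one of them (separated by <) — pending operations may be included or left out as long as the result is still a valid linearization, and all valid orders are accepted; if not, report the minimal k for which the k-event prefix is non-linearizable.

cut after 8 events: linearizable; cut after 9 events (B responds, time 9): not linearizable
real-time-consistent orders of the 4 completed operations: 4 — all fail the LIFO stack replay
including or dropping the 1 pending operation (E) in any combination fails
e.g. A, B, C, D (pending dropped): illegal at step 2, since B pop() → 53 cannot apply there
e.g. A, C, B, D (pending dropped): illegal at step 2, since C pop() → empty cannot apply there

not linearizable — minimal violating prefix: 9 events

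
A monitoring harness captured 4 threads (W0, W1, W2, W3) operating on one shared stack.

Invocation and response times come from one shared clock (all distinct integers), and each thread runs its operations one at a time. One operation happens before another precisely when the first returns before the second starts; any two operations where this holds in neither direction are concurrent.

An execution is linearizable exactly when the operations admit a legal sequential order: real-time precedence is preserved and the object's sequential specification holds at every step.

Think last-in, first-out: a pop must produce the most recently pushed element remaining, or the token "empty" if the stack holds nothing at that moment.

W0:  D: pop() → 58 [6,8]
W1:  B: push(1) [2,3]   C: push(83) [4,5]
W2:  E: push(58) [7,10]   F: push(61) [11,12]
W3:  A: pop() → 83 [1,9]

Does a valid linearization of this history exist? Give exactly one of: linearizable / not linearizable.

one valid linearization: B, C, A, E, D, F
1. B push(1), leaving stack <1>
2. C push(83), leaving stack <1,83>
3. A pop() → 83, leaving stack <1>
4. E push(58), leaving stack <1,58>
5. D pop() → 58, leaving stack <1>
6. F push(61), leaving stack <1,61>

linearizable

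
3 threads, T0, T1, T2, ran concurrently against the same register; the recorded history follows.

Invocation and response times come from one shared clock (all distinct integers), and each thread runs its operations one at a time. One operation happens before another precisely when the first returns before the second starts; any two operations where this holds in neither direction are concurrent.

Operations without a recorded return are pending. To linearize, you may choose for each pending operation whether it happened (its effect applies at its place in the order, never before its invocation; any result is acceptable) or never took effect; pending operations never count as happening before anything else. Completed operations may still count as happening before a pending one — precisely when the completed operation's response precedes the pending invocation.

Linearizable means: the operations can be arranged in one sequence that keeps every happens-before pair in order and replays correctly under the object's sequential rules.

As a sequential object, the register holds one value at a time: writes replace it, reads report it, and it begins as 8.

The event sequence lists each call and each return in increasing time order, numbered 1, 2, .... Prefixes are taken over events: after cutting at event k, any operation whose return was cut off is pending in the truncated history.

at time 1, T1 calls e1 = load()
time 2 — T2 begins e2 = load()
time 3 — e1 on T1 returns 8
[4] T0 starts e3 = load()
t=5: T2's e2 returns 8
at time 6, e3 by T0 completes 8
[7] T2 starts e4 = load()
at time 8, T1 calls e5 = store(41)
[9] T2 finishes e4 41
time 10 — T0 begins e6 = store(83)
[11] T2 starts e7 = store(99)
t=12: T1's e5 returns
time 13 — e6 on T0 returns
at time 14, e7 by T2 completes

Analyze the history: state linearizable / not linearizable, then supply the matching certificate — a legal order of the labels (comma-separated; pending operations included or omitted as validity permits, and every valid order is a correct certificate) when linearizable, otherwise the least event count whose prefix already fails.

linearizable — witness: e1, e2, e3, e5, e4, e6, e7

after step 1 (e1 load() → 8): value 8
after step 2 (e2 load() → 8): value 8
after step 3 (e3 load() → 8): value 8
after step 4 (e5 store(41)): value 41
after step 5 (e4 load() → 41): value 41
after step 6 (e6 store(83)): value 83
after step 7 (e7 store(99)): value 99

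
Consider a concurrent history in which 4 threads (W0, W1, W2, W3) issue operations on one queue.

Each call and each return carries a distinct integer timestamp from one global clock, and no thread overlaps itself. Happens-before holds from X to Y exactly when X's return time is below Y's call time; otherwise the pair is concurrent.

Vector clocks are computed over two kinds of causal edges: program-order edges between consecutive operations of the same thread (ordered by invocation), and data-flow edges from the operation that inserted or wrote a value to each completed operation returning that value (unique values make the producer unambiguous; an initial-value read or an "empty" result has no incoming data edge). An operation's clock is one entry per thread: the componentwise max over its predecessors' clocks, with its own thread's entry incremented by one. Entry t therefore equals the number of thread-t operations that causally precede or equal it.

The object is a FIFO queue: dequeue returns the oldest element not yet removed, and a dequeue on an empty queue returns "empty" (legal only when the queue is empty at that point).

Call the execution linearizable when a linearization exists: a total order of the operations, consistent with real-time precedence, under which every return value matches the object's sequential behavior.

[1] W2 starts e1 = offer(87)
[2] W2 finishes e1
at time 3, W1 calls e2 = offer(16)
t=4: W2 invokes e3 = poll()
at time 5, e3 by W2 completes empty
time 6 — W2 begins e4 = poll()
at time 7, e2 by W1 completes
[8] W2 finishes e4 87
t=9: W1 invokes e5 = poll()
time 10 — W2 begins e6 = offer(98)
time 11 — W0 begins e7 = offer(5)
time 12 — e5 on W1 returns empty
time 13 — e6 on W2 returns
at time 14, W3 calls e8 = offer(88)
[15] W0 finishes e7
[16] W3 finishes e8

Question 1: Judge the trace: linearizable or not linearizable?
the violation lands at event 5, e3's response at time 5: events 1..4 linearize, events 1..5 do not
the completed operations (2 total) allow one real-time order; the queue replay rejects it
including or dropping the 1 pending operation (e2) in any combination fails
take e1, e3 (pending dropped): step 2 already fails, because e3 poll() → empty cannot occur there

not linearizable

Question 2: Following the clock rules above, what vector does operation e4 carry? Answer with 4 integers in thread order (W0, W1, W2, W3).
VC(e8, invoked at 14): no causal predecessors; +1 on W3 → (0, 0, 0, 1)
VC(e1, invoked at 1): no causal predecessors; +1 on W2 → (0, 0, 1, 0)
VC(e2, invoked at 3): no causal predecessors; +1 on W1 → (0, 1, 0, 0)
VC(e7, invoked at 11): no causal predecessors; +1 on W0 → (1, 0, 0, 0)
e3 (invocation 4): componentwise max over VC(e1)=(0, 0, 1, 0), +1 at W2, giving (0, 0, 2, 0)
e5 (invocation 9): componentwise max over VC(e2)=(0, 1, 0, 0), +1 at W1, giving (0, 2, 0, 0)
e4 (invocation 6): componentwise max over VC(e1)=(0, 0, 1, 0), VC(e3)=(0, 0, 2, 0), +1 at W2, giving (0, 0, 3, 0)
e6 (invocation 10): componentwise max over VC(e4)=(0, 0, 3, 0), +1 at W2, giving (0, 0, 4, 0)
target: VC(e4) = (0, 0, 3, 0)

(0, 0, 3, 0)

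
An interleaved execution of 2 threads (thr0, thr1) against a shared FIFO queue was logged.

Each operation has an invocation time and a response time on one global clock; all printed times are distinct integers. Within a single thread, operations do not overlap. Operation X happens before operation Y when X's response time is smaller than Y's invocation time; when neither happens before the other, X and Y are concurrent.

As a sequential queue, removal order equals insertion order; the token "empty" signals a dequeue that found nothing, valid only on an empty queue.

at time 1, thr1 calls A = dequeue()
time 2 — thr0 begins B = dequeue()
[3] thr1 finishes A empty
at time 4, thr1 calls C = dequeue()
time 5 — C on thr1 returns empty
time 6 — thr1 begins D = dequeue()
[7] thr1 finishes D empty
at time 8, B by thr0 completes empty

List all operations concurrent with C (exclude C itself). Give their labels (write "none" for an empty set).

B

C runs from 4 to 5; window-overlapping ops are concurrent
A [1,3]: before
B [2,8]: concurrent
D [6,7]: after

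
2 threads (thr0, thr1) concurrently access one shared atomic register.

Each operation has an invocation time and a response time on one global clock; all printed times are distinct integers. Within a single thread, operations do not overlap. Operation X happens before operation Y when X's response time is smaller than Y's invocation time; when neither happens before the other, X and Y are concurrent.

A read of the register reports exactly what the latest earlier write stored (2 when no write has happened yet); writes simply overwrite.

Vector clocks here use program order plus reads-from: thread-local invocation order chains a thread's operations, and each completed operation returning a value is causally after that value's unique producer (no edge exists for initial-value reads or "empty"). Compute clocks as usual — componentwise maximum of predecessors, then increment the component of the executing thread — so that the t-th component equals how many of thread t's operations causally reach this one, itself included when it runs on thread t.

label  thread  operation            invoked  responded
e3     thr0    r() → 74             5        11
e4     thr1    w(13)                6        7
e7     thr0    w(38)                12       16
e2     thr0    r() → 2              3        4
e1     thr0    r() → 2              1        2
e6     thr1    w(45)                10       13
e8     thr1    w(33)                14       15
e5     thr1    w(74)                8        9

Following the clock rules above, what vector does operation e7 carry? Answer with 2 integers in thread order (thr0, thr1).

(4, 2)

invoked at 6, e4 has no predecessors; its own thr1 bump gives (0, 1)
invoked at 1, e1 has no predecessors; its own thr0 bump gives (1, 0)
VC(e5, invoked at 8): max of VC(e4)=(0, 1), then +1 on thread thr1 → (0, 2)
VC(e2, invoked at 3): max of VC(e1)=(1, 0), then +1 on thread thr0 → (2, 0)
VC(e6, invoked at 10): max of VC(e5)=(0, 2), then +1 on thread thr1 → (0, 3)
VC(e8, invoked at 14): max of VC(e6)=(0, 3), then +1 on thread thr1 → (0, 4)
VC(e3, invoked at 5): max of VC(e2)=(2, 0), VC(e5)=(0, 2), then +1 on thread thr0 → (3, 2)
VC(e7, invoked at 12): max of VC(e3)=(3, 2), then +1 on thread thr0 → (4, 2)
target: VC(e7) = (4, 2)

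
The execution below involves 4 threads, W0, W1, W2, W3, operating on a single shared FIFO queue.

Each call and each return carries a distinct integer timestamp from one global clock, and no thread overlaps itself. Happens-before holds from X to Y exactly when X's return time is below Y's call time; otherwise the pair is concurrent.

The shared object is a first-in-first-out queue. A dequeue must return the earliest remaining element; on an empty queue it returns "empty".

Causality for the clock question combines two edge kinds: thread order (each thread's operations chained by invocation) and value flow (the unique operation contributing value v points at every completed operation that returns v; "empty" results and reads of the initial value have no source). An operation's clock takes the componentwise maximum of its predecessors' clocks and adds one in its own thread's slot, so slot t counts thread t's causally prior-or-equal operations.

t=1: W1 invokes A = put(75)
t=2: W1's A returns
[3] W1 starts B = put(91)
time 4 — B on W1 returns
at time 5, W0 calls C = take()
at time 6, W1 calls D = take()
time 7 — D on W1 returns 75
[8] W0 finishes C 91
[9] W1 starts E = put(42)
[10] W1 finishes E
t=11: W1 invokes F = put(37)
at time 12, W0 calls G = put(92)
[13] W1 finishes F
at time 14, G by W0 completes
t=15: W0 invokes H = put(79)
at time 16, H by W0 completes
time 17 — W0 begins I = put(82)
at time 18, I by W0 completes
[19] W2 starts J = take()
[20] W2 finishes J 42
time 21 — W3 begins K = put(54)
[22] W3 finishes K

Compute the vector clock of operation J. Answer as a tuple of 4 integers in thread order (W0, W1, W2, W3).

(0, 4, 1, 0)

K (invocation 21): nothing precedes it; W3's component alone gives (0, 0, 0, 1)
A (invocation 1): nothing precedes it; W1's component alone gives (0, 1, 0, 0)
B (invocation 3): componentwise max over VC(A)=(0, 1, 0, 0), +1 at W1, giving (0, 2, 0, 0)
D (invocation 6): componentwise max over VC(A)=(0, 1, 0, 0), VC(B)=(0, 2, 0, 0), +1 at W1, giving (0, 3, 0, 0)
C (invocation 5): componentwise max over VC(B)=(0, 2, 0, 0), +1 at W0, giving (1, 2, 0, 0)
E (invocation 9): componentwise max over VC(D)=(0, 3, 0, 0), +1 at W1, giving (0, 4, 0, 0)
G (invocation 12): componentwise max over VC(C)=(1, 2, 0, 0), +1 at W0, giving (2, 2, 0, 0)
J (invocation 19): componentwise max over VC(E)=(0, 4, 0, 0), +1 at W2, giving (0, 4, 1, 0)
F (invocation 11): componentwise max over VC(E)=(0, 4, 0, 0), +1 at W1, giving (0, 5, 0, 0)
H (invocation 15): componentwise max over VC(G)=(2, 2, 0, 0), +1 at W0, giving (3, 2, 0, 0)
I (invocation 17): componentwise max over VC(H)=(3, 2, 0, 0), +1 at W0, giving (4, 2, 0, 0)
target: VC(J) = (0, 4, 1, 0)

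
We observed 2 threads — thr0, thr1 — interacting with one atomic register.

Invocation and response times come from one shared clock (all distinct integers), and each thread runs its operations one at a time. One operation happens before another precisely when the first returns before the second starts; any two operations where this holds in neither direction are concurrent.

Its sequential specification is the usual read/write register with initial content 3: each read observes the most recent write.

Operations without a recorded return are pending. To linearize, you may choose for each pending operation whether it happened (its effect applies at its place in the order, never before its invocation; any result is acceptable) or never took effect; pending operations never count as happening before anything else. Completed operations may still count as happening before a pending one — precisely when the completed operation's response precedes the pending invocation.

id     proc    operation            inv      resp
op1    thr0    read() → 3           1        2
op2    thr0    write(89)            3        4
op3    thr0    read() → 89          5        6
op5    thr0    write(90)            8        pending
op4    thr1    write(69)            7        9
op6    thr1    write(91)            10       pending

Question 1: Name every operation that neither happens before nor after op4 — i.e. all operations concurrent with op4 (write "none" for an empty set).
op5

op4 runs from 7 to 9; window-overlapping ops are concurrent
op1 [1,2]: before
op2 [3,4]: before
op3 [5,6]: before
op5 [8,…): concurrent
op6 [10,…): after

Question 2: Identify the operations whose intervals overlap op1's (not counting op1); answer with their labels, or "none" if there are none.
none

op1 spans [1,2]: anything still running between times 1 and 2 counts as concurrent
op2 [3,4]: after
op3 [5,6]: after
op4 [7,9]: after
op5 [8,…): after
op6 [10,…): after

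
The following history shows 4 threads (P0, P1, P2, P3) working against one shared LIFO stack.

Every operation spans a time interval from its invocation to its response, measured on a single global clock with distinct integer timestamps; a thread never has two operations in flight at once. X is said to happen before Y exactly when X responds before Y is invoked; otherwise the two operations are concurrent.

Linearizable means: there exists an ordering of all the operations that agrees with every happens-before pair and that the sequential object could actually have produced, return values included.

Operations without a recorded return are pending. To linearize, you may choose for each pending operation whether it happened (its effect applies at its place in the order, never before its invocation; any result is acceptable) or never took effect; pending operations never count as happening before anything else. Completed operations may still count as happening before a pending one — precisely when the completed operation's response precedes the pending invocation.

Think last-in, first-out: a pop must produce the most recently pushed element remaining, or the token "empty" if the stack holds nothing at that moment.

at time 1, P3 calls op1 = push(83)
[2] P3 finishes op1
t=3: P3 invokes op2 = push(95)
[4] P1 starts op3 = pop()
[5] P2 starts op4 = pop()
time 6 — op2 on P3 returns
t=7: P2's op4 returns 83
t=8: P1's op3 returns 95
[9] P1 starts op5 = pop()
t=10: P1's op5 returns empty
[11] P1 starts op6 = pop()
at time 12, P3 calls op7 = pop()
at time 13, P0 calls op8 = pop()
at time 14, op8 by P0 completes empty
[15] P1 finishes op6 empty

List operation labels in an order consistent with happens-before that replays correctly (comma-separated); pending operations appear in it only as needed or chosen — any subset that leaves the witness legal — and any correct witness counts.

op1, op2, op3, op4, op5, op6, op7, op8

after step 1 (op1 push(83)): stack <83>
after step 2 (op2 push(95)): stack <83,95>
after step 3 (op3 pop() → 95): stack <83>
after step 4 (op4 pop() → 83): stack <>
after step 5 (op5 pop() → empty): stack <>
after step 6 (op6 pop() → empty): stack <>
after step 7 (op7 pop() (pending, included)): stack <>
after step 8 (op8 pop() → empty): stack <>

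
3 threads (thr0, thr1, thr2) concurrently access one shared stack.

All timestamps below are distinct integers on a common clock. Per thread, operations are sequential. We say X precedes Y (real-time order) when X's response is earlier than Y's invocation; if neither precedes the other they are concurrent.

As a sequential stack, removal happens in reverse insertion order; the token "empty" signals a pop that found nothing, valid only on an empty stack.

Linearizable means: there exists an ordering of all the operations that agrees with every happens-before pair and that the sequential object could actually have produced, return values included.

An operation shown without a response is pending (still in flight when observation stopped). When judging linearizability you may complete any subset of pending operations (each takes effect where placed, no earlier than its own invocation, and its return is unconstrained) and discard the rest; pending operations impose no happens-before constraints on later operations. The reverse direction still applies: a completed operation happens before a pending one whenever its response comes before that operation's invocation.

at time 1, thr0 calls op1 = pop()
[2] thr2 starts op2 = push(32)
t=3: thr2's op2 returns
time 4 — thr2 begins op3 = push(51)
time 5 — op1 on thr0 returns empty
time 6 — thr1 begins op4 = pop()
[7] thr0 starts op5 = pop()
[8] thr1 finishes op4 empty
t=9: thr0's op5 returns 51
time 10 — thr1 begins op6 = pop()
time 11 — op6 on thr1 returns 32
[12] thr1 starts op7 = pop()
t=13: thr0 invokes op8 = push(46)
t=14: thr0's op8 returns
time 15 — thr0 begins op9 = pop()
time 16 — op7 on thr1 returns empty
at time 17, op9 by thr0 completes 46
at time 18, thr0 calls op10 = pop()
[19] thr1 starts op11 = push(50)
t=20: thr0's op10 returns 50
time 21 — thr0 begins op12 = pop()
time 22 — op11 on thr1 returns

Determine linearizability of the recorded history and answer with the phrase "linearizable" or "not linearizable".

through event 8 a valid linearization exists; event 9 (op5 responding at time 9) ends that
real-time-consistent orders of the 4 completed operations: 4 — all fail the stack replay
completion choices over the 1 pending operation (op3) were checked; none helps
sample order op1, op2, op4, op5 (pending dropped) stalls at step 3 — op4 pop() → empty has no legal effect
sample order op1, op2, op5, op4 (pending dropped) stalls at step 3 — op5 pop() → 51 has no legal effect

not linearizable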